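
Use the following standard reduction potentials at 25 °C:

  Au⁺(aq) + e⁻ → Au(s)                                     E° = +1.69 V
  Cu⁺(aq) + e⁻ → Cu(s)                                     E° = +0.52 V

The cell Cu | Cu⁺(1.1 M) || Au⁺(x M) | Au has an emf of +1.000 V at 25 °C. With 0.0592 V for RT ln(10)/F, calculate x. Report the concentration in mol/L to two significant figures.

0.0015 M

Au⁺/Au is the cathode, Cu⁺/Cu the anode: E°cell = +1.17 V, n = 1.
Overall reaction: Au⁺(aq) + Cu(s) → Au(s) + Cu⁺(aq); Q = [Cu⁺]^1/[Au⁺]^1.
From E = E° − (0.0592/n) log Q: log Q = (E° − E)·n/0.0592 = (+1.17 − (+1.000))·1/0.0592 = 2.8716.
So 1·log[Au⁺] = 1·log(1.1) − log Q = 0.0414 − (2.8716) = -2.8302; [Au⁺] = 10^(-2.8302) ≈ 0.0015 M.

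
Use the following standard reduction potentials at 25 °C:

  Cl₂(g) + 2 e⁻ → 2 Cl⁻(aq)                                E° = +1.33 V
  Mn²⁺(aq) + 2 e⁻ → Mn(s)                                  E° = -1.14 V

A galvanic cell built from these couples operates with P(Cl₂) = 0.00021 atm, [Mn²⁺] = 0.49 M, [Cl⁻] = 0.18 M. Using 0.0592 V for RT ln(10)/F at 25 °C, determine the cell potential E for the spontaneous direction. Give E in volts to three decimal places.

Cl₂/Cl⁻ is the cathode (higher E°), Mn²⁺/Mn the anode: E°cell = +1.33 − (-1.14) = +2.47 V, n = 2.
Overall: Cl₂(g) + Mn(s) → 2 Cl⁻(aq) + Mn²⁺(aq)
Q = [Cl⁻]^2·[Mn²⁺] / (P(Cl₂)); log Q = 1.879.
E = E° − (0.0592/n) log Q = +2.47 − (0.0592/2)(1.879) = +2.414 V.

+2.414 V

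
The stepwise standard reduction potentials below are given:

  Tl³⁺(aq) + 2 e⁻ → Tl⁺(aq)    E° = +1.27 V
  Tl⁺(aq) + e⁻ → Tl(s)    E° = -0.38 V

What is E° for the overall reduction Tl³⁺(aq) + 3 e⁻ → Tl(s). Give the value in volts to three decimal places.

+0.720 V

Adding the free-energy changes (−nFE°) of the two steps gives −n₃FE°₃ = −n₁FE°₁ − n₂FE°₂.
E°₃ = (2×+1.27 + 1×-0.38) / 3 = (+2.160) / 3 = +0.720 V.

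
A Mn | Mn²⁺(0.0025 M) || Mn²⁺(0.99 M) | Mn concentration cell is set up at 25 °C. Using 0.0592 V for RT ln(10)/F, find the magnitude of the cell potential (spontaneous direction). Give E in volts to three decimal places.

For a concentration cell E°cell = 0. The 0.99 M side is the cathode (reduction is favoured where [Mn²⁺] is higher).
With n = 2, E = −(0.0592/2) log([Mn²⁺]ₐₙ/[Mn²⁺]꜀ₐₜ) = −(0.0592/2) log(0.0025/0.99) = −(0.0592/2)(-2.598) = +0.077 V.

+0.077 V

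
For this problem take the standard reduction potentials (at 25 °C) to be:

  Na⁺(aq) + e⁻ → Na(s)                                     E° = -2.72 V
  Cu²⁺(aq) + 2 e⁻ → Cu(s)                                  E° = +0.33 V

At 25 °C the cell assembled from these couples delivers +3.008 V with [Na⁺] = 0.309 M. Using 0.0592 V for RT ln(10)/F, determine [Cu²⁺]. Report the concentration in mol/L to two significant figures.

Cu²⁺/Cu is the cathode, Na⁺/Na the anode: E°cell = +3.05 V, n = 2.
Overall reaction: Cu²⁺(aq) + 2 Na(s) → Cu(s) + 2 Na⁺(aq); Q = [Na⁺]^2/[Cu²⁺]^1.
From E = E° − (0.0592/n) log Q: log Q = (E° − E)·n/0.0592 = (+3.05 − (+3.008))·2/0.0592 = 1.4189.
So 1·log[Cu²⁺] = 2·log(0.309) − log Q = -1.0201 − (1.4189) = -2.4390; [Cu²⁺] = 10^(-2.4390) ≈ 0.0036 M.

0.0036 M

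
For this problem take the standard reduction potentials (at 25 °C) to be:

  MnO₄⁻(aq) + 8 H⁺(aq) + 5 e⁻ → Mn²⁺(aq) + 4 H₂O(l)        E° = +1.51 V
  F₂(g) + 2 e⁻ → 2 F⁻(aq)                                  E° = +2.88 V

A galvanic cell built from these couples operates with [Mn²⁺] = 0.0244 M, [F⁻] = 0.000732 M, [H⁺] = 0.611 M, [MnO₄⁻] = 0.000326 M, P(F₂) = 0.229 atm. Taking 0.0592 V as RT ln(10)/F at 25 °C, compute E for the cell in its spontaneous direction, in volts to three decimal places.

F₂/F⁻ is the cathode (higher E°), MnO₄⁻/Mn²⁺ the anode: E°cell = +2.88 − (+1.51) = +1.37 V, n = 10.
Overall: 5 F₂(g) + 2 Mn²⁺(aq) + 8 H₂O(l) → 10 F⁻(aq) + 2 MnO₄⁻(aq) + 16 H⁺(aq)
Q = [F⁻]^10·[MnO₄⁻]^2·[H⁺]^16 / (P(F₂)^5·[Mn²⁺]^2); log Q = -35.326.
E = E° − (0.0592/n) log Q = +1.37 − (0.0592/10)(-35.326) = +1.579 V.

+1.579 V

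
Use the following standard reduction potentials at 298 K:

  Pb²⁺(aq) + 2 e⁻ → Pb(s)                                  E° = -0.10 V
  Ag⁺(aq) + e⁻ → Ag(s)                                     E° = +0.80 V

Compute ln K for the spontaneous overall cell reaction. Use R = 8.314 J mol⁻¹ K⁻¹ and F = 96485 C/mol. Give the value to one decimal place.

70.1

Cathode: Ag⁺/Ag; anode: Pb²⁺/Pb. E°cell = (+0.80) − (-0.10) = +0.90 V, with n = 2.
ΔG° = −nFE° = −RT ln K, so ln K = nFE°/(RT) = (2)(96485)(+0.90) / ((8.314)(298)) = 70.098.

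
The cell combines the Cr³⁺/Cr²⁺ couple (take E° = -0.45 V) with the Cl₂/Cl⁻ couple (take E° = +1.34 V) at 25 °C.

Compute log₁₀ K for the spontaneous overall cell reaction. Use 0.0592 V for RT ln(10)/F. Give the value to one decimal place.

60.5

Cathode: Cl₂/Cl⁻; anode: Cr³⁺/Cr²⁺. E°cell = +1.79 V, n = 2.
log K = nE°cell / 0.0592 = (2)(+1.79) / 0.0592 = 60.5.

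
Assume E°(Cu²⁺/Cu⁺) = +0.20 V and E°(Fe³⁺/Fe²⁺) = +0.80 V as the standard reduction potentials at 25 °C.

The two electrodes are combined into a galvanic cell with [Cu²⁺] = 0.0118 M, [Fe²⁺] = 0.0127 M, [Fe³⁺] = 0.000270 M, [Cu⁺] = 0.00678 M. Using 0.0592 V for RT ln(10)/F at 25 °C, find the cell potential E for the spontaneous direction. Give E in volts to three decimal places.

+0.487 V

Fe³⁺/Fe²⁺ is the cathode (higher E°), Cu²⁺/Cu⁺ the anode: E°cell = +0.80 − (+0.20) = +0.60 V, n = 1.
Overall: Fe³⁺(aq) + Cu⁺(aq) → Fe²⁺(aq) + Cu²⁺(aq)
Q = [Fe²⁺]·[Cu²⁺] / ([Fe³⁺]·[Cu⁺]); log Q = 1.913.
E = E° − (0.0592/n) log Q = +0.60 − (0.0592/1)(1.913) = +0.487 V.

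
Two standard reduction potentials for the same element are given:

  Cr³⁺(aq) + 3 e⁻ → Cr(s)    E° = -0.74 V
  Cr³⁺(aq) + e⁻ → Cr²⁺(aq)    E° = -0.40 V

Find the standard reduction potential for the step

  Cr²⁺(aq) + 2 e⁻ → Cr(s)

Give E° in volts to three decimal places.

-0.910 V

Sequential free energies add, so n₃E°₃ = n₁E°₁ + n₂E°₂.
With n₃ = 3, and the known step contributing 1×(-0.40) V, the unknown satisfies 2·E° = 3×(-0.74) − 1×(-0.40) = -1.820.
E° = -1.820 / 2 = -0.910 V.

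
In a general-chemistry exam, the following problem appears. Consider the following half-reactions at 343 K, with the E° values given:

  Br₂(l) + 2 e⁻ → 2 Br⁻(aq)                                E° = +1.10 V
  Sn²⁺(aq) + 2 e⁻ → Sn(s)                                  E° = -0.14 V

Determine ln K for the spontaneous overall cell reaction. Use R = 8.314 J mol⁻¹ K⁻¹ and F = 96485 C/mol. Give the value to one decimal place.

83.9

Cathode: Br₂/Br⁻; anode: Sn²⁺/Sn. E°cell = (+1.10) − (-0.14) = +1.24 V, with n = 2.
ΔG° = −nFE° = −RT ln K, so ln K = nFE°/(RT) = (2)(96485)(+1.24) / ((8.314)(343)) = 83.909.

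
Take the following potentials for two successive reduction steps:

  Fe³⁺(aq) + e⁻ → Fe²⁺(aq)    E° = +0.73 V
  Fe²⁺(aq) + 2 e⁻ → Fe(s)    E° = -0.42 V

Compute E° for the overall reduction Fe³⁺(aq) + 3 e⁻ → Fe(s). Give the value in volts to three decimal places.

Since ΔG° = −nFE° is additive over sequential reductions, n₃E°₃ = n₁E°₁ + n₂E°₂.
E°₃ = (1×+0.73 + 2×-0.42) / 3 = (-0.110) / 3 = -0.037 V.

-0.037 V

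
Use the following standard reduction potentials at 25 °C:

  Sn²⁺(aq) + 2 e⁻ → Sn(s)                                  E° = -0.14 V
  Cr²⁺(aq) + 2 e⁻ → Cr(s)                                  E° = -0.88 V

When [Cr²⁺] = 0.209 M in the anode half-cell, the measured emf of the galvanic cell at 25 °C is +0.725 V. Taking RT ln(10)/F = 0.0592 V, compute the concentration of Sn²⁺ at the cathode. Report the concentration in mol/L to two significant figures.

0.065 M

Sn²⁺/Sn is the cathode, Cr²⁺/Cr the anode: E°cell = +0.74 V, n = 2.
Overall reaction: Sn²⁺(aq) + Cr(s) → Sn(s) + Cr²⁺(aq); Q = [Cr²⁺]^1/[Sn²⁺]^1.
From E = E° − (0.0592/n) log Q: log Q = (E° − E)·n/0.0592 = (+0.74 − (+0.725))·2/0.0592 = 0.5068.
So 1·log[Sn²⁺] = 1·log(0.209) − log Q = -0.6799 − (0.5068) = -1.1867; [Sn²⁺] = 10^(-1.1867) ≈ 0.065 M.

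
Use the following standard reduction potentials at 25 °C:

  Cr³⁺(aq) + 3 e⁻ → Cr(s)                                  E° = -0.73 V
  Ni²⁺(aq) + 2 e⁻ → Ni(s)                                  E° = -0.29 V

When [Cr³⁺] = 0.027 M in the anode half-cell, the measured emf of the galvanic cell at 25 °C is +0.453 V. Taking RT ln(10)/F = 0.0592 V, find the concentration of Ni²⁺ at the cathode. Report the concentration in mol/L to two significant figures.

Ni²⁺/Ni is the cathode, Cr³⁺/Cr the anode: E°cell = +0.44 V, n = 6.
Overall reaction: 3 Ni²⁺(aq) + 2 Cr(s) → 3 Ni(s) + 2 Cr³⁺(aq); Q = [Cr³⁺]^2/[Ni²⁺]^3.
From E = E° − (0.0592/n) log Q: log Q = (E° − E)·n/0.0592 = (+0.44 − (+0.453))·6/0.0592 = -1.3176.
So 3·log[Ni²⁺] = 2·log(0.027) − log Q = -3.1373 − (-1.3176) = -1.8197; log[Ni²⁺] = -1.8197 / 3 = -0.6066; [Ni²⁺] = 10^(-0.6066) ≈ 0.25 M.

0.25 M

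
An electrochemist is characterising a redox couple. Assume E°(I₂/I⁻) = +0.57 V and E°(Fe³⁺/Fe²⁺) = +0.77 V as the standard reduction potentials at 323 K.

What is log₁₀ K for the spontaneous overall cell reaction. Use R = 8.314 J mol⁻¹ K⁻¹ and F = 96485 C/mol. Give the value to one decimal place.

6.2

Cathode: Fe³⁺/Fe²⁺; anode: I₂/I⁻. E°cell = (+0.77) − (+0.57) = +0.20 V, with n = 2.
ΔG° = −nFE° = −RT ln K, so ln K = nFE°/(RT) = (2)(96485)(+0.20) / ((8.314)(323)) = 14.372.
log₁₀ K = 14.372 / ln 10 = 6.2.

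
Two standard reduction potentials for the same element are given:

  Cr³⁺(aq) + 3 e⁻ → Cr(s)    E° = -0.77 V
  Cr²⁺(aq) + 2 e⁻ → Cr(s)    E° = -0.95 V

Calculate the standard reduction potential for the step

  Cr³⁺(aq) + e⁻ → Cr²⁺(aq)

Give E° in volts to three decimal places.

-0.410 V

Sequential free energies add, so n₃E°₃ = n₁E°₁ + n₂E°₂.
With n₃ = 3, and the known step contributing 2×(-0.95) V, the unknown satisfies 1·E° = 3×(-0.77) − 2×(-0.95) = -0.410.
E° = -0.410 / 1 = -0.410 V.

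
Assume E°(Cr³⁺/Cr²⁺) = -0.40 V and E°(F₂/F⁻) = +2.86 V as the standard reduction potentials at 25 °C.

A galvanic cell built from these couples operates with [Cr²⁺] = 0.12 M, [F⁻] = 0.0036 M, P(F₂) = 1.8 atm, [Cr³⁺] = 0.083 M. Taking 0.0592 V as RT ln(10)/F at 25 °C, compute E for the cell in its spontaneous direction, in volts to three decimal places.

F₂/F⁻ is the cathode (higher E°), Cr³⁺/Cr²⁺ the anode: E°cell = +2.86 − (-0.40) = +3.26 V, n = 2.
Overall: F₂(g) + 2 Cr²⁺(aq) → 2 F⁻(aq) + 2 Cr³⁺(aq)
Q = [F⁻]^2·[Cr³⁺]^2 / (P(F₂)·[Cr²⁺]^2); log Q = -5.463.
E = E° − (0.0592/n) log Q = +3.26 − (0.0592/2)(-5.463) = +3.422 V.

+3.422 V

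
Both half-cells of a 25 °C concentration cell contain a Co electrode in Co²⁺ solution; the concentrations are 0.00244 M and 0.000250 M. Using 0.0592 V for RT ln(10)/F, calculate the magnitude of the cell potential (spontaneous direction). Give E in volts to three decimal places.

For a concentration cell E°cell = 0. The 0.00244 M side is the cathode (reduction is favoured where [Co²⁺] is higher).
With n = 2, E = −(0.0592/2) log([Co²⁺]ₐₙ/[Co²⁺]꜀ₐₜ) = −(0.0592/2) log(0.00025/0.00244) = −(0.0592/2)(-0.989) = +0.029 V.

+0.029 V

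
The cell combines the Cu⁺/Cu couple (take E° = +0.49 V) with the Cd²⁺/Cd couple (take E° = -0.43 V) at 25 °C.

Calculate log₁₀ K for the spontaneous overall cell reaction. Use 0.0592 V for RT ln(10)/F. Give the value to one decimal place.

Cathode: Cu⁺/Cu; anode: Cd²⁺/Cd. E°cell = +0.92 V, n = 2.
log K = nE°cell / 0.0592 = (2)(+0.92) / 0.0592 = 31.1.

31.1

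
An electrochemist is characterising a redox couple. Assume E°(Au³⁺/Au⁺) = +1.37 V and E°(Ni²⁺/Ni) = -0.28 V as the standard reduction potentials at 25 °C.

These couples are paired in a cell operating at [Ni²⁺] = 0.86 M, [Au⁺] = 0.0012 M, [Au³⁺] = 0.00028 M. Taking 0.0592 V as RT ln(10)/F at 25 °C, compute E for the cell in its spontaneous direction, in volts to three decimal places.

+1.633 V

Au³⁺/Au⁺ is the cathode (higher E°), Ni²⁺/Ni the anode: E°cell = +1.37 − (-0.28) = +1.65 V, n = 2.
Overall: Au³⁺(aq) + Ni(s) → Au⁺(aq) + Ni²⁺(aq)
Q = [Au⁺]·[Ni²⁺] / ([Au³⁺]); log Q = 0.567.
E = E° − (0.0592/n) log Q = +1.65 − (0.0592/2)(0.567) = +1.633 V.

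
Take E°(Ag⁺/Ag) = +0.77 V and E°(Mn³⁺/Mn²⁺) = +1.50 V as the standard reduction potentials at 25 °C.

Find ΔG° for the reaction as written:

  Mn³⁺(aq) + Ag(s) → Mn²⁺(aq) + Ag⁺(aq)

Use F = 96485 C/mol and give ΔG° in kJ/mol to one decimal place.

-70.4 kJ/mol

As written, Mn³⁺/Mn²⁺ is reduced (cathode) and Ag⁺/Ag is oxidised (anode), so E°cell = (+1.50) − (+0.77) = +0.73 V.
Balancing electrons gives n = 1.
ΔG° = −nFE° = −(1)(96485)(+0.73) = -70,434 J = -70.4 kJ/mol.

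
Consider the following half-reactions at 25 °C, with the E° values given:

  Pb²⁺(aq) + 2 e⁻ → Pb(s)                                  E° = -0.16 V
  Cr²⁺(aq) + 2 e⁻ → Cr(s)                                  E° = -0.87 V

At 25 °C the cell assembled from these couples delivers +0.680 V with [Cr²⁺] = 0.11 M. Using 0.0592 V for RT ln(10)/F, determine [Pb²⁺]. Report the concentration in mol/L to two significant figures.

0.011 M

Pb²⁺/Pb is the cathode, Cr²⁺/Cr the anode: E°cell = +0.71 V, n = 2.
Overall reaction: Pb²⁺(aq) + Cr(s) → Pb(s) + Cr²⁺(aq); Q = [Cr²⁺]^1/[Pb²⁺]^1.
From E = E° − (0.0592/n) log Q: log Q = (E° − E)·n/0.0592 = (+0.71 − (+0.680))·2/0.0592 = 1.0135.
So 1·log[Pb²⁺] = 1·log(0.11) − log Q = -0.9586 − (1.0135) = -1.9721; [Pb²⁺] = 10^(-1.9721) ≈ 0.011 M.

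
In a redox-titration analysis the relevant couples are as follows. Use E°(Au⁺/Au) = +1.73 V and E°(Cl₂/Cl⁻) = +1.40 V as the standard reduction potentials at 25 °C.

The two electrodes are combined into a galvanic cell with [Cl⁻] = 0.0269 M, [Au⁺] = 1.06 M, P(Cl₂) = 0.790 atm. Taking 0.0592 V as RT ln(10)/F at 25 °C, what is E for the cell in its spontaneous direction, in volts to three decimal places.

+0.242 V

Au⁺/Au is the cathode (higher E°), Cl₂/Cl⁻ the anode: E°cell = +1.73 − (+1.40) = +0.33 V, n = 2.
Overall: 2 Au⁺(aq) + 2 Cl⁻(aq) → 2 Au(s) + Cl₂(g)
Q = P(Cl₂) / ([Au⁺]^2·[Cl⁻]^2); log Q = 2.988.
E = E° − (0.0592/n) log Q = +0.33 − (0.0592/2)(2.988) = +0.242 V.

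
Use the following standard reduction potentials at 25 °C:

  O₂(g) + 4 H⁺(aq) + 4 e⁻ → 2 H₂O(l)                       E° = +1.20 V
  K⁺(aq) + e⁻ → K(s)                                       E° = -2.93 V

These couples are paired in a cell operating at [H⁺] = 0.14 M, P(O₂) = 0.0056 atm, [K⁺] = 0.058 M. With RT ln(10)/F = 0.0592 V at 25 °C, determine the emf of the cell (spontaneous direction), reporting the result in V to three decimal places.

O₂/H₂O is the cathode (higher E°), K⁺/K the anode: E°cell = +1.20 − (-2.93) = +4.13 V, n = 4.
Overall: O₂(g) + 4 H⁺(aq) + 4 K(s) → 2 H₂O(l) + 4 K⁺(aq)
Q = [K⁺]^4 / (P(O₂)·[H⁺]^4); log Q = 0.721.
E = E° − (0.0592/n) log Q = +4.13 − (0.0592/4)(0.721) = +4.119 V.

+4.119 V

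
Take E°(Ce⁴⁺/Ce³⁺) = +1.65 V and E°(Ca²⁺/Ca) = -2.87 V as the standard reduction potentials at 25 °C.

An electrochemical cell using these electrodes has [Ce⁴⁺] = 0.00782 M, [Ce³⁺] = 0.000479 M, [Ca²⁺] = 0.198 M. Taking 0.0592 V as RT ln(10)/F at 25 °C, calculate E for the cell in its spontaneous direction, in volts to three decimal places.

Ce⁴⁺/Ce³⁺ is the cathode (higher E°), Ca²⁺/Ca the anode: E°cell = +1.65 − (-2.87) = +4.52 V, n = 2.
Overall: 2 Ce⁴⁺(aq) + Ca(s) → 2 Ce³⁺(aq) + Ca²⁺(aq)
Q = [Ce³⁺]^2·[Ca²⁺] / ([Ce⁴⁺]^2); log Q = -3.129.
E = E° − (0.0592/n) log Q = +4.52 − (0.0592/2)(-3.129) = +4.613 V.

+4.613 V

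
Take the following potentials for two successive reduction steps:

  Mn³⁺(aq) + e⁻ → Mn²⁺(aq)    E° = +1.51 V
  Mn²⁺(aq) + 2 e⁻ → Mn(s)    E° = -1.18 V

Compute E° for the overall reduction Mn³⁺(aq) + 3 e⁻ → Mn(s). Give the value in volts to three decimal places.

Standard free energies of sequential steps add: ΔG°₃ = ΔG°₁ + ΔG°₂, so n₃E°₃ = n₁E°₁ + n₂E°₂.
E°₃ = (1×+1.51 + 2×-1.18) / 3 = (-0.850) / 3 = -0.283 V.
E° values themselves are not directly additive — weighting by electron count is essential.

-0.283 V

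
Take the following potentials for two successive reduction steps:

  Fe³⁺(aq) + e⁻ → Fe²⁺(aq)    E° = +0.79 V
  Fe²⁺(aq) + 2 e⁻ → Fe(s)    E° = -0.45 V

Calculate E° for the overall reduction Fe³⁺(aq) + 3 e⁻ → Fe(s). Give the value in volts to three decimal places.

Adding the free-energy changes (−nFE°) of the two steps gives −n₃FE°₃ = −n₁FE°₁ − n₂FE°₂.
E°₃ = (1×+0.79 + 2×-0.45) / 3 = (-0.110) / 3 = -0.037 V.

-0.037 V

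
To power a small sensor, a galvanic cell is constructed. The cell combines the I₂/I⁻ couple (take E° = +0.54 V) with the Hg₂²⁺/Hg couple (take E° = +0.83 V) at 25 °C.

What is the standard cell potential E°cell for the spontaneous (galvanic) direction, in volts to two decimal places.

The Hg₂²⁺/Hg couple has the higher reduction potential, so it is the cathode; I₂/I⁻ is oxidised at the anode.
E°cell = E°(cathode) − E°(anode) = (+0.83) − (+0.54) = +0.29 V.

+0.29 V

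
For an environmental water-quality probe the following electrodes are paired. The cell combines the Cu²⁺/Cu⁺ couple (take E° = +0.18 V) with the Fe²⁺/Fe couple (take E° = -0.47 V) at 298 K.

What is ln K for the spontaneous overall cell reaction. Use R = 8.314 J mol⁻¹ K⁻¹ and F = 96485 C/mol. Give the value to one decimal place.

Cathode: Cu²⁺/Cu⁺; anode: Fe²⁺/Fe. E°cell = (+0.18) − (-0.47) = +0.65 V, with n = 2.
ΔG° = −nFE° = −RT ln K, so ln K = nFE°/(RT) = (2)(96485)(+0.65) / ((8.314)(298)) = 50.626.

50.6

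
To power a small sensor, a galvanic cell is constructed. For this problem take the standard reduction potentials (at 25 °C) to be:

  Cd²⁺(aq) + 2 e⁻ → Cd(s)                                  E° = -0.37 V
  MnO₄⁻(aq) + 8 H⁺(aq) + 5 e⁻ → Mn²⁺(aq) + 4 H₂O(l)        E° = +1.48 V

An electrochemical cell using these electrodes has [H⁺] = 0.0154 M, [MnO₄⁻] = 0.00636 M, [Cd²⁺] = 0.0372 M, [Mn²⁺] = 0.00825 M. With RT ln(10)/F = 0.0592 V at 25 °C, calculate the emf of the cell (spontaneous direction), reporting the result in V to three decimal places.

+1.719 V

MnO₄⁻/Mn²⁺ is the cathode (higher E°), Cd²⁺/Cd the anode: E°cell = +1.48 − (-0.37) = +1.85 V, n = 10.
Overall: 2 MnO₄⁻(aq) + 16 H⁺(aq) + 5 Cd(s) → 2 Mn²⁺(aq) + 8 H₂O(l) + 5 Cd²⁺(aq)
Q = [Mn²⁺]^2·[Cd²⁺]^5 / ([MnO₄⁻]^2·[H⁺]^16); log Q = 22.078.
E = E° − (0.0592/n) log Q = +1.85 − (0.0592/10)(22.078) = +1.719 V.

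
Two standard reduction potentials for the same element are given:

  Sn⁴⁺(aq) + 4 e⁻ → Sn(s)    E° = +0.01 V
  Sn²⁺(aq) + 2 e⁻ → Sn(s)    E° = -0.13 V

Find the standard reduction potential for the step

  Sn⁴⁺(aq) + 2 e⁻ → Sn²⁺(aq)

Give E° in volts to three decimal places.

Sequential free energies add, so n₃E°₃ = n₁E°₁ + n₂E°₂.
With n₃ = 4, and the known step contributing 2×(-0.13) V, the unknown satisfies 2·E° = 4×(+0.01) − 2×(-0.13) = +0.300.
E° = +0.300 / 2 = +0.150 V.

+0.150 V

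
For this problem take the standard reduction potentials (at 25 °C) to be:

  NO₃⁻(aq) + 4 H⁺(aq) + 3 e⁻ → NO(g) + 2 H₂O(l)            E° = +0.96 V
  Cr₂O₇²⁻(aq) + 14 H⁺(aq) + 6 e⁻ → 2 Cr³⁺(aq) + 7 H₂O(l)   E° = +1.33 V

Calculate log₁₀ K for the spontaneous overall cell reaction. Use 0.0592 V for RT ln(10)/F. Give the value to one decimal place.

Cathode: Cr₂O₇²⁻/Cr³⁺; anode: NO₃⁻/NO. E°cell = +0.37 V, n = 6.
log K = nE°cell / 0.0592 = (6)(+0.37) / 0.0592 = 37.5.

37.5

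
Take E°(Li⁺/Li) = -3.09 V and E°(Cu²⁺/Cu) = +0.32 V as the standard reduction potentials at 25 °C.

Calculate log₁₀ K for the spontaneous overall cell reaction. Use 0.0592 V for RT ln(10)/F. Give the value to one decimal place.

Cathode: Cu²⁺/Cu; anode: Li⁺/Li. E°cell = +3.41 V, n = 2.
log K = nE°cell / 0.0592 = (2)(+3.41) / 0.0592 = 115.2.

115.2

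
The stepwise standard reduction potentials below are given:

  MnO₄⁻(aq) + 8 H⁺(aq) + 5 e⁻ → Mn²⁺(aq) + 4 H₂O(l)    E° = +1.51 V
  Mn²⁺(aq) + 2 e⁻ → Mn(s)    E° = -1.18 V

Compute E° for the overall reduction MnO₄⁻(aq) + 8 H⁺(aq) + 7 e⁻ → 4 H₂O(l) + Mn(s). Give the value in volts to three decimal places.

+0.741 V

Adding the free-energy changes (−nFE°) of the two steps gives −n₃FE°₃ = −n₁FE°₁ − n₂FE°₂.
E°₃ = (5×+1.51 + 2×-1.18) / 7 = (+5.190) / 7 = +0.741 V.
E° values themselves are not directly additive — weighting by electron count is essential.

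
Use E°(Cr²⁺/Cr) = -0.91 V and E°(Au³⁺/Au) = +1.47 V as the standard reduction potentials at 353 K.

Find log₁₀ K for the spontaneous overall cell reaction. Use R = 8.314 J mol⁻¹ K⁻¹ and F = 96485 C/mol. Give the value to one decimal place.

203.9

Cathode: Au³⁺/Au; anode: Cr²⁺/Cr. E°cell = (+1.47) − (-0.91) = +2.38 V, with n = 6.
ΔG° = −nFE° = −RT ln K, so ln K = nFE°/(RT) = (6)(96485)(+2.38) / ((8.314)(353)) = 469.465.
log₁₀ K = 469.465 / ln 10 = 203.9.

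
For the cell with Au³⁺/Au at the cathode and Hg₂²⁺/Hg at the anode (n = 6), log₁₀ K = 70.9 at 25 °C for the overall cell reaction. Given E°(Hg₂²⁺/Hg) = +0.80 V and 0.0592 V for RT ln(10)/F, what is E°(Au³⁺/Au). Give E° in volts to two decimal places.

E°cell = (0.0592/n)·log K = (0.0592/6)(70.9) = +0.700 V.
Since Au³⁺/Au is the cathode and Hg₂²⁺/Hg the anode, E°cell = E°(Au³⁺/Au) − E°(Hg₂²⁺/Hg).
So E°(Au³⁺/Au) = E°cell + E°(Hg₂²⁺/Hg) = +0.700 + (+0.80) = +1.50 V.

+1.50 V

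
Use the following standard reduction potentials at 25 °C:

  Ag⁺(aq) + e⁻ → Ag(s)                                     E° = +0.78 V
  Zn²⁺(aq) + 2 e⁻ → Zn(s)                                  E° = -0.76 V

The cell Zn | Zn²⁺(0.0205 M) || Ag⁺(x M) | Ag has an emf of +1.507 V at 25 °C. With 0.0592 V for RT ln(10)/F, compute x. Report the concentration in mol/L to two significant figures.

0.040 M

Ag⁺/Ag is the cathode, Zn²⁺/Zn the anode: E°cell = +1.54 V, n = 2.
Overall reaction: 2 Ag⁺(aq) + Zn(s) → 2 Ag(s) + Zn²⁺(aq); Q = [Zn²⁺]^1/[Ag⁺]^2.
From E = E° − (0.0592/n) log Q: log Q = (E° − E)·n/0.0592 = (+1.54 − (+1.507))·2/0.0592 = 1.1149.
So 2·log[Ag⁺] = 1·log(0.0205) − log Q = -1.6882 − (1.1149) = -2.8031; log[Ag⁺] = -2.8031 / 2 = -1.4016; [Ag⁺] = 10^(-1.4016) ≈ 0.040 M.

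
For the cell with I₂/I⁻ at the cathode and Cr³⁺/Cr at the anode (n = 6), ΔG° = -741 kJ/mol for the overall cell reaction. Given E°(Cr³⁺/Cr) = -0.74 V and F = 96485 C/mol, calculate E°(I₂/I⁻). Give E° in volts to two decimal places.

+0.54 V

E°cell = −ΔG°/(nF) = −(-741×10³)/((6)(96485)) = +1.280 V.
Since I₂/I⁻ is the cathode and Cr³⁺/Cr the anode, E°cell = E°(I₂/I⁻) − E°(Cr³⁺/Cr).
So E°(I₂/I⁻) = E°cell + E°(Cr³⁺/Cr) = +1.280 + (-0.74) = +0.54 V.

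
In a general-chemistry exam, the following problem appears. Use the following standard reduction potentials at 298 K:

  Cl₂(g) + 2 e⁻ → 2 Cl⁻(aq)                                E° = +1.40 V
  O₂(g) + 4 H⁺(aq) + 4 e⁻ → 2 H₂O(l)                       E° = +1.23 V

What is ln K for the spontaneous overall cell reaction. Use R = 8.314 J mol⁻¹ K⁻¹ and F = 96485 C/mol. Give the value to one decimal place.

26.5

Cathode: Cl₂/Cl⁻; anode: O₂/H₂O. E°cell = (+1.40) − (+1.23) = +0.17 V, with n = 4.
ΔG° = −nFE° = −RT ln K, so ln K = nFE°/(RT) = (4)(96485)(+0.17) / ((8.314)(298)) = 26.481.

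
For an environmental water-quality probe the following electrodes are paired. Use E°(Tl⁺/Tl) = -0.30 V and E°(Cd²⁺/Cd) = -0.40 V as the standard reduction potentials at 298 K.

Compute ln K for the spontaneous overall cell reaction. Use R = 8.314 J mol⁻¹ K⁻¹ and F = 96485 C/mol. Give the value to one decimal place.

Cathode: Tl⁺/Tl; anode: Cd²⁺/Cd. E°cell = (-0.30) − (-0.40) = +0.10 V, with n = 2.
ΔG° = −nFE° = −RT ln K, so ln K = nFE°/(RT) = (2)(96485)(+0.10) / ((8.314)(298)) = 7.789.

7.8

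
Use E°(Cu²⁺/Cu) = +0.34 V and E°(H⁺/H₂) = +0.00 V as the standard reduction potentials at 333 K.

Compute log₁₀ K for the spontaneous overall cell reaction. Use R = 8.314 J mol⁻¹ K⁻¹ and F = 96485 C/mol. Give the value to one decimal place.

10.3

Cathode: Cu²⁺/Cu; anode: H⁺/H₂. E°cell = (+0.34) − (+0.00) = +0.34 V, with n = 2.
ΔG° = −nFE° = −RT ln K, so ln K = nFE°/(RT) = (2)(96485)(+0.34) / ((8.314)(333)) = 23.698.
log₁₀ K = 23.698 / ln 10 = 10.3.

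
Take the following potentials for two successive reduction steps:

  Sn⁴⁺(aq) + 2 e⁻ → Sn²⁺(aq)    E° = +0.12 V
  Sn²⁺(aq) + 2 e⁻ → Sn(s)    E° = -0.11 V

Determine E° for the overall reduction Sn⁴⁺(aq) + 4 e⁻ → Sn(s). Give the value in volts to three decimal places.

+0.005 V

Standard free energies of sequential steps add: ΔG°₃ = ΔG°₁ + ΔG°₂, so n₃E°₃ = n₁E°₁ + n₂E°₂.
E°₃ = (2×+0.12 + 2×-0.11) / 4 = (+0.020) / 4 = +0.005 V.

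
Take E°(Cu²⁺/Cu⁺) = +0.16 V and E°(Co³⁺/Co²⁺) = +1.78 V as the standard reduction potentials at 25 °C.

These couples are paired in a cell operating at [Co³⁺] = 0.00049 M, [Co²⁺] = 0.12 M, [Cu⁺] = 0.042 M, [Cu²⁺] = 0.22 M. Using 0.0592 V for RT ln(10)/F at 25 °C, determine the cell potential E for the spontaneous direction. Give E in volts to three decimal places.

Co³⁺/Co²⁺ is the cathode (higher E°), Cu²⁺/Cu⁺ the anode: E°cell = +1.78 − (+0.16) = +1.62 V, n = 1.
Overall: Co³⁺(aq) + Cu⁺(aq) → Co²⁺(aq) + Cu²⁺(aq)
Q = [Co²⁺]·[Cu²⁺] / ([Co³⁺]·[Cu⁺]); log Q = 3.108.
E = E° − (0.0592/n) log Q = +1.62 − (0.0592/1)(3.108) = +1.436 V.

+1.436 V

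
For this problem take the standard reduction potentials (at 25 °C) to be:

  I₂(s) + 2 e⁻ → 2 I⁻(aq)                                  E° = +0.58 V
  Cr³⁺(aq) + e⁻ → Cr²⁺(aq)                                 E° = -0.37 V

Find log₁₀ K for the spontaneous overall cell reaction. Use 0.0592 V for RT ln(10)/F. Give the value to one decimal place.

Cathode: I₂/I⁻; anode: Cr³⁺/Cr²⁺. E°cell = +0.95 V, n = 2.
log K = nE°cell / 0.0592 = (2)(+0.95) / 0.0592 = 32.1.

32.1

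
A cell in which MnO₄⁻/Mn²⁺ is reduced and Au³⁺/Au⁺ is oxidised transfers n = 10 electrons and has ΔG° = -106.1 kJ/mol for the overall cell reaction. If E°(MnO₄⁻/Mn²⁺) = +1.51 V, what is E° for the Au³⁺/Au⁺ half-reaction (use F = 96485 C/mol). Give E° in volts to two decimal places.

E°cell = −ΔG°/(nF) = −(-106.1×10³)/((10)(96485)) = +0.110 V.
Since MnO₄⁻/Mn²⁺ is the cathode and Au³⁺/Au⁺ the anode, E°cell = E°(MnO₄⁻/Mn²⁺) − E°(Au³⁺/Au⁺).
So E°(Au³⁺/Au⁺) = E°(MnO₄⁻/Mn²⁺) − E°cell = (+1.51) − (+0.110) = +1.40 V.

+1.40 V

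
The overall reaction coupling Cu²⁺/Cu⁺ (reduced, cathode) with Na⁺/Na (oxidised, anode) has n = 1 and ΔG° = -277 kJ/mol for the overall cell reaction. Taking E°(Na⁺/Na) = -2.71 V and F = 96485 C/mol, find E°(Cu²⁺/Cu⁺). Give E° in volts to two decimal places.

+0.16 V

E°cell = −ΔG°/(nF) = −(-277×10³)/((1)(96485)) = +2.871 V.
Since Cu²⁺/Cu⁺ is the cathode and Na⁺/Na the anode, E°cell = E°(Cu²⁺/Cu⁺) − E°(Na⁺/Na).
So E°(Cu²⁺/Cu⁺) = E°cell + E°(Na⁺/Na) = +2.871 + (-2.71) = +0.16 V.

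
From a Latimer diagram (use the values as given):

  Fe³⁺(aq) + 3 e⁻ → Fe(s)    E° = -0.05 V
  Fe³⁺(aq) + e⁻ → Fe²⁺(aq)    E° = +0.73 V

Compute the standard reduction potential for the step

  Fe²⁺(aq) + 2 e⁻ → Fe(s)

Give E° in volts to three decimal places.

Sequential free energies add, so n₃E°₃ = n₁E°₁ + n₂E°₂.
With n₃ = 3, and the known step contributing 1×(+0.73) V, the unknown satisfies 2·E° = 3×(-0.05) − 1×(+0.73) = -0.880.
E° = -0.880 / 2 = -0.440 V.

-0.440 V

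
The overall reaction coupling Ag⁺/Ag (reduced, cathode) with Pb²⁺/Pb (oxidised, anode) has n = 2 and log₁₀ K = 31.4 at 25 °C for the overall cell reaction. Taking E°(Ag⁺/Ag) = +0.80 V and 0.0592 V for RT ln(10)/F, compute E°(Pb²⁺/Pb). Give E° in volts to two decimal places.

E°cell = (0.0592/n)·log K = (0.0592/2)(31.4) = +0.929 V.
Since Ag⁺/Ag is the cathode and Pb²⁺/Pb the anode, E°cell = E°(Ag⁺/Ag) − E°(Pb²⁺/Pb).
So E°(Pb²⁺/Pb) = E°(Ag⁺/Ag) − E°cell = (+0.80) − (+0.929) = -0.13 V.

-0.13 V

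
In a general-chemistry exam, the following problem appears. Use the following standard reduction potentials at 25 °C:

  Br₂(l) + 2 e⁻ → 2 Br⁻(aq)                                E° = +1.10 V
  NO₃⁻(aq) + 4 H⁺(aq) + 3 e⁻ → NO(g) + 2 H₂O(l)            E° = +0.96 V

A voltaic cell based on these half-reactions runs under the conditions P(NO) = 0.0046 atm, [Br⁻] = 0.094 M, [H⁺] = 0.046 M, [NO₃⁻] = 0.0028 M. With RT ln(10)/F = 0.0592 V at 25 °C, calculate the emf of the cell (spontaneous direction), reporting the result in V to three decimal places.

Br₂/Br⁻ is the cathode (higher E°), NO₃⁻/NO the anode: E°cell = +1.10 − (+0.96) = +0.14 V, n = 6.
Overall: 3 Br₂(l) + 2 NO(g) + 4 H₂O(l) → 6 Br⁻(aq) + 2 NO₃⁻(aq) + 8 H⁺(aq)
Q = [Br⁻]^6·[NO₃⁻]^2·[H⁺]^8 / (P(NO)^2); log Q = -17.290.
E = E° − (0.0592/n) log Q = +0.14 − (0.0592/6)(-17.290) = +0.311 V.

+0.311 V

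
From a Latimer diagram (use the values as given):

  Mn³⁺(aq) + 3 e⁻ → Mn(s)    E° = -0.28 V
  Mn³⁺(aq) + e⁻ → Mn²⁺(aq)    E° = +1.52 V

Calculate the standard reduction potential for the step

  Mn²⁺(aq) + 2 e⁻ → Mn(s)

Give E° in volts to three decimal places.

Sequential free energies add, so n₃E°₃ = n₁E°₁ + n₂E°₂.
With n₃ = 3, and the known step contributing 1×(+1.52) V, the unknown satisfies 2·E° = 3×(-0.28) − 1×(+1.52) = -2.360.
E° = -2.360 / 2 = -1.180 V.

-1.180 V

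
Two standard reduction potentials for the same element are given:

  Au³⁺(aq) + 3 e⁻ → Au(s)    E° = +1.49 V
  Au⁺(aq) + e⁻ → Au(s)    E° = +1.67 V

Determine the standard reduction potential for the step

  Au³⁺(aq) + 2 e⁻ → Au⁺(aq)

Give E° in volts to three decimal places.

+1.400 V

Sequential free energies add, so n₃E°₃ = n₁E°₁ + n₂E°₂.
With n₃ = 3, and the known step contributing 1×(+1.67) V, the unknown satisfies 2·E° = 3×(+1.49) − 1×(+1.67) = +2.800.
E° = +2.800 / 2 = +1.400 V.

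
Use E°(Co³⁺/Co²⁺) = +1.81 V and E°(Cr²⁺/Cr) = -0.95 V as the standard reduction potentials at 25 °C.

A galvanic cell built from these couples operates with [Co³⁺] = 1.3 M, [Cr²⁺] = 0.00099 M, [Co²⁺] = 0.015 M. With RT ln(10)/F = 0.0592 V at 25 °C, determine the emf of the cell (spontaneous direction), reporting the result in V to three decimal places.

+2.964 V

Co³⁺/Co²⁺ is the cathode (higher E°), Cr²⁺/Cr the anode: E°cell = +1.81 − (-0.95) = +2.76 V, n = 2.
Overall: 2 Co³⁺(aq) + Cr(s) → 2 Co²⁺(aq) + Cr²⁺(aq)
Q = [Co²⁺]^2·[Cr²⁺] / ([Co³⁺]^2); log Q = -6.880.
E = E° − (0.0592/n) log Q = +2.76 − (0.0592/2)(-6.880) = +2.964 V.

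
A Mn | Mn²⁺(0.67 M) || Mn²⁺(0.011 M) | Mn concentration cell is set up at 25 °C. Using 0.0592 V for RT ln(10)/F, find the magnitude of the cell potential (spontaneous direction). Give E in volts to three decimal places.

+0.053 V

For a concentration cell E°cell = 0. The 0.67 M side is the cathode (reduction is favoured where [Mn²⁺] is higher).
With n = 2, E = −(0.0592/2) log([Mn²⁺]ₐₙ/[Mn²⁺]꜀ₐₜ) = −(0.0592/2) log(0.011/0.67) = −(0.0592/2)(-1.785) = +0.053 V.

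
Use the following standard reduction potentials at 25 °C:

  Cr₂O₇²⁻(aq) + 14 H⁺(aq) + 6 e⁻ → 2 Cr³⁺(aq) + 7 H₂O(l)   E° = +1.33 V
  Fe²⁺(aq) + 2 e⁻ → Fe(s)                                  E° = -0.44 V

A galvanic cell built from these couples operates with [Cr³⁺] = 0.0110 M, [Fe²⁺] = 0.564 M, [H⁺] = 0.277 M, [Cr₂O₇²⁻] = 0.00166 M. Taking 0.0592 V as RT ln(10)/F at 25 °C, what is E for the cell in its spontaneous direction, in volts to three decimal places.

Cr₂O₇²⁻/Cr³⁺ is the cathode (higher E°), Fe²⁺/Fe the anode: E°cell = +1.33 − (-0.44) = +1.77 V, n = 6.
Overall: Cr₂O₇²⁻(aq) + 14 H⁺(aq) + 3 Fe(s) → 2 Cr³⁺(aq) + 7 H₂O(l) + 3 Fe²⁺(aq)
Q = [Cr³⁺]^2·[Fe²⁺]^3 / ([Cr₂O₇²⁻]·[H⁺]^14); log Q = 5.922.
E = E° − (0.0592/n) log Q = +1.77 − (0.0592/6)(5.922) = +1.712 V.

+1.712 V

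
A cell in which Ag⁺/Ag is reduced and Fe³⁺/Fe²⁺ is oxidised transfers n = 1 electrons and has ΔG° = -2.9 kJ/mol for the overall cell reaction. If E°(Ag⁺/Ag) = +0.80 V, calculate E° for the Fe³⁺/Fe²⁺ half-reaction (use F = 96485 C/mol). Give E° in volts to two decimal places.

E°cell = −ΔG°/(nF) = −(-2.9×10³)/((1)(96485)) = +0.030 V.
Since Ag⁺/Ag is the cathode and Fe³⁺/Fe²⁺ the anode, E°cell = E°(Ag⁺/Ag) − E°(Fe³⁺/Fe²⁺).
So E°(Fe³⁺/Fe²⁺) = E°(Ag⁺/Ag) − E°cell = (+0.80) − (+0.030) = +0.77 V.

+0.77 V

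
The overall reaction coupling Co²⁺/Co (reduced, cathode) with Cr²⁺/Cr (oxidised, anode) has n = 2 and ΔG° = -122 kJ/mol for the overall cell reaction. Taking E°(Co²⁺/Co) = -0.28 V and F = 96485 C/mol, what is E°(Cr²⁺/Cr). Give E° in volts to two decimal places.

E°cell = −ΔG°/(nF) = −(-122×10³)/((2)(96485)) = +0.632 V.
Since Co²⁺/Co is the cathode and Cr²⁺/Cr the anode, E°cell = E°(Co²⁺/Co) − E°(Cr²⁺/Cr).
So E°(Cr²⁺/Cr) = E°(Co²⁺/Co) − E°cell = (-0.28) − (+0.632) = -0.91 V.

-0.91 V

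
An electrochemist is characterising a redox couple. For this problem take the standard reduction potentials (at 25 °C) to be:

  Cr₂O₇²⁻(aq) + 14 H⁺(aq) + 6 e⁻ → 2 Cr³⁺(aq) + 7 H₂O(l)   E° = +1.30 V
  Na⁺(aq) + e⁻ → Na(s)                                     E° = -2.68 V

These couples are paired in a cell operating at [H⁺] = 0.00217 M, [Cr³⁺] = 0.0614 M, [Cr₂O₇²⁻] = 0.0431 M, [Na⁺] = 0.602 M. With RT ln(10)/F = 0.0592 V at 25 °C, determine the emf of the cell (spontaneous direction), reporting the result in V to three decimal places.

+3.636 V

Cr₂O₇²⁻/Cr³⁺ is the cathode (higher E°), Na⁺/Na the anode: E°cell = +1.30 − (-2.68) = +3.98 V, n = 6.
Overall: Cr₂O₇²⁻(aq) + 14 H⁺(aq) + 6 Na(s) → 2 Cr³⁺(aq) + 7 H₂O(l) + 6 Na⁺(aq)
Q = [Cr³⁺]^2·[Na⁺]^6 / ([Cr₂O₇²⁻]·[H⁺]^14); log Q = 34.909.
E = E° − (0.0592/n) log Q = +3.98 − (0.0592/6)(34.909) = +3.636 V.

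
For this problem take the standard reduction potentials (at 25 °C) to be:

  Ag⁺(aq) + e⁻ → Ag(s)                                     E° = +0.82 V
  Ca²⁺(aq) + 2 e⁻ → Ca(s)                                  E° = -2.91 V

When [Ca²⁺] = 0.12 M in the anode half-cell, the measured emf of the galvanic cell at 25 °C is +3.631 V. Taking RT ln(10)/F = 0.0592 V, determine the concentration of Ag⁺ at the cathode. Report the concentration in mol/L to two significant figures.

Ag⁺/Ag is the cathode, Ca²⁺/Ca the anode: E°cell = +3.73 V, n = 2.
Overall reaction: 2 Ag⁺(aq) + Ca(s) → 2 Ag(s) + Ca²⁺(aq); Q = [Ca²⁺]^1/[Ag⁺]^2.
From E = E° − (0.0592/n) log Q: log Q = (E° − E)·n/0.0592 = (+3.73 − (+3.631))·2/0.0592 = 3.3446.
So 2·log[Ag⁺] = 1·log(0.12) − log Q = -0.9208 − (3.3446) = -4.2654; log[Ag⁺] = -4.2654 / 2 = -2.1327; [Ag⁺] = 10^(-2.1327) ≈ 0.0074 M.

0.0074 M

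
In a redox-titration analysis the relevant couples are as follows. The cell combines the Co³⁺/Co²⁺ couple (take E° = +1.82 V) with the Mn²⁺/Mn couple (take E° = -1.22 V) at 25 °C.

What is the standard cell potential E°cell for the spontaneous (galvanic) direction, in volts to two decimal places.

+3.04 V

The Co³⁺/Co²⁺ couple has the higher reduction potential, so it is the cathode; Mn²⁺/Mn is oxidised at the anode.
E°cell = E°(cathode) − E°(anode) = (+1.82) − (-1.22) = +3.04 V.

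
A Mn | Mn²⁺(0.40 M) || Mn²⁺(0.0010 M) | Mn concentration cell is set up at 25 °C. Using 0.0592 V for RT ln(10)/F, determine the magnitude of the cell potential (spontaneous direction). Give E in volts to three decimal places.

For a concentration cell E°cell = 0. The 0.40 M side is the cathode (reduction is favoured where [Mn²⁺] is higher).
With n = 2, E = −(0.0592/2) log([Mn²⁺]ₐₙ/[Mn²⁺]꜀ₐₜ) = −(0.0592/2) log(0.001/0.4) = −(0.0592/2)(-2.602) = +0.077 V.

+0.077 V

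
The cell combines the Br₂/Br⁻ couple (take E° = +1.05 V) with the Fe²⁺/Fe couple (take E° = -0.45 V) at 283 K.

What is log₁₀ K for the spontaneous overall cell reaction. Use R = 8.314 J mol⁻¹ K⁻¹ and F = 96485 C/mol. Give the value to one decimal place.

53.4

Cathode: Br₂/Br⁻; anode: Fe²⁺/Fe. E°cell = (+1.05) − (-0.45) = +1.50 V, with n = 2.
ΔG° = −nFE° = −RT ln K, so ln K = nFE°/(RT) = (2)(96485)(+1.50) / ((8.314)(283)) = 123.023.
log₁₀ K = 123.023 / ln 10 = 53.4.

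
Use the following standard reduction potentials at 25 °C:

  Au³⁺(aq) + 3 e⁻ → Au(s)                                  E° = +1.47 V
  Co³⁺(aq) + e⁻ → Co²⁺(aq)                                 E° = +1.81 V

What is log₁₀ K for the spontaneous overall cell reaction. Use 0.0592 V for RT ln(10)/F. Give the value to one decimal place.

17.2

Cathode: Co³⁺/Co²⁺; anode: Au³⁺/Au. E°cell = +0.34 V, n = 3.
log K = nE°cell / 0.0592 = (3)(+0.34) / 0.0592 = 17.2.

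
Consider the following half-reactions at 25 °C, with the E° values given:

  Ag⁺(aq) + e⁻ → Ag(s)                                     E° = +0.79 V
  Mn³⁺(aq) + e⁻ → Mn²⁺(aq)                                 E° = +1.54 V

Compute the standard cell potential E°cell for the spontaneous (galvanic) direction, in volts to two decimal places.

+0.75 V

The Mn³⁺/Mn²⁺ couple has the higher reduction potential, so it is the cathode; Ag⁺/Ag is oxidised at the anode.
E°cell = E°(cathode) − E°(anode) = (+1.54) − (+0.79) = +0.75 V.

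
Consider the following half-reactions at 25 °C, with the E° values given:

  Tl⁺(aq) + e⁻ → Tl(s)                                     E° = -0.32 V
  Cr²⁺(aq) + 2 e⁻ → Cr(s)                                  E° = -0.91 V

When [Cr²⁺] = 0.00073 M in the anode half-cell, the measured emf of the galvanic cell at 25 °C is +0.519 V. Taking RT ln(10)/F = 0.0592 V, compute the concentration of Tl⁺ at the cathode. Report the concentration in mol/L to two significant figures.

0.0017 M

Tl⁺/Tl is the cathode, Cr²⁺/Cr the anode: E°cell = +0.59 V, n = 2.
Overall reaction: 2 Tl⁺(aq) + Cr(s) → 2 Tl(s) + Cr²⁺(aq); Q = [Cr²⁺]^1/[Tl⁺]^2.
From E = E° − (0.0592/n) log Q: log Q = (E° − E)·n/0.0592 = (+0.59 − (+0.519))·2/0.0592 = 2.3986.
So 2·log[Tl⁺] = 1·log(0.00073) − log Q = -3.1367 − (2.3986) = -5.5353; log[Tl⁺] = -5.5353 / 2 = -2.7677; [Tl⁺] = 10^(-2.7677) ≈ 0.0017 M.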